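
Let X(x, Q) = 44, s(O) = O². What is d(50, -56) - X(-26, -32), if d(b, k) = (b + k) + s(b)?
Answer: 2450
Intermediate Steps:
d(b, k) = b + k + b² (d(b, k) = (b + k) + b² = b + k + b²)
d(50, -56) - X(-26, -32) = (50 - 56 + 50²) - 1*44 = (50 - 56 + 2500) - 44 = 2494 - 44 = 2450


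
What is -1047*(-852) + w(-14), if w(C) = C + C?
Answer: 892016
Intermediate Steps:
w(C) = 2*C
-1047*(-852) + w(-14) = -1047*(-852) + 2*(-14) = 892044 - 28 = 892016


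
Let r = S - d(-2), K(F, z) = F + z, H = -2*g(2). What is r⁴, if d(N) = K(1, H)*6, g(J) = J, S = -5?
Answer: 28561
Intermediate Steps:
H = -4 (H = -2*2 = -4)
d(N) = -18 (d(N) = (1 - 4)*6 = -3*6 = -18)
r = 13 (r = -5 - 1*(-18) = -5 + 18 = 13)
r⁴ = 13⁴ = 28561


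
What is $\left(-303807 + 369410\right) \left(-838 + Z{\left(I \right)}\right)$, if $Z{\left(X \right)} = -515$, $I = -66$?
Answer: $-88760859$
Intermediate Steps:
$\left(-303807 + 369410\right) \left(-838 + Z{\left(I \right)}\right) = \left(-303807 + 369410\right) \left(-838 - 515\right) = 65603 \left(-1353\right) = -88760859$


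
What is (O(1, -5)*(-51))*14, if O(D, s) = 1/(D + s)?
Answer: 357/2 ≈ 178.50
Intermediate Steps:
(O(1, -5)*(-51))*14 = (-51/(1 - 5))*14 = (-51/(-4))*14 = -¼*(-51)*14 = (51/4)*14 = 357/2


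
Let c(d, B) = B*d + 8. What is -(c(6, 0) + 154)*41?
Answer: -6642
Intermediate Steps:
c(d, B) = 8 + B*d
-(c(6, 0) + 154)*41 = -((8 + 0*6) + 154)*41 = -((8 + 0) + 154)*41 = -(8 + 154)*41 = -162*41 = -1*6642 = -6642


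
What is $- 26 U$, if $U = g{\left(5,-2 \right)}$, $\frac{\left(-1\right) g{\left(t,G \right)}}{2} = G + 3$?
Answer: $52$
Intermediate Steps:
$g{\left(t,G \right)} = -6 - 2 G$ ($g{\left(t,G \right)} = - 2 \left(G + 3\right) = - 2 \left(3 + G\right) = -6 - 2 G$)
$U = -2$ ($U = -6 - -4 = -6 + 4 = -2$)
$- 26 U = \left(-26\right) \left(-2\right) = 52$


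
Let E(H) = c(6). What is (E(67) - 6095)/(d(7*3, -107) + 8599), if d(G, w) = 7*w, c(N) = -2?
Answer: -6097/7850 ≈ -0.77669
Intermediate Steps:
E(H) = -2
(E(67) - 6095)/(d(7*3, -107) + 8599) = (-2 - 6095)/(7*(-107) + 8599) = -6097/(-749 + 8599) = -6097/7850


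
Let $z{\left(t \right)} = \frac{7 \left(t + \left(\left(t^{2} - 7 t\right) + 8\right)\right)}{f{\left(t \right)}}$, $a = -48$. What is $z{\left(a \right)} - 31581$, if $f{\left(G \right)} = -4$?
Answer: $-36131$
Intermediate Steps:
$z{\left(t \right)} = -14 - \frac{7 t^{2}}{4} + \frac{21 t}{2}$ ($z{\left(t \right)} = \frac{7 \left(t + \left(\left(t^{2} - 7 t\right) + 8\right)\right)}{-4} = 7 \left(t + \left(8 + t^{2} - 7 t\right)\right) \left(- \frac{1}{4}\right) = 7 \left(8 + t^{2} - 6 t\right) \left(- \frac{1}{4}\right) = \left(56 - 42 t + 7 t^{2}\right) \left(- \frac{1}{4}\right) = -14 - \frac{7 t^{2}}{4} + \frac{21 t}{2}$)
$z{\left(a \right)} - 31581 = \left(-14 - \frac{7 \left(-48\right)^{2}}{4} + \frac{21}{2} \left(-48\right)\right) - 31581 = \left(-14 - 4032 - 504\right) - 31581 = -4550 - 31581 = -36131$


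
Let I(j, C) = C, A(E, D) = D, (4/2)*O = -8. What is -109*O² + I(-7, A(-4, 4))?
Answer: -1740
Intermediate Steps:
O = -4 (O = (½)*(-8) = -4)
-109*O² + I(-7, A(-4, 4)) = -109*(-4)² + 4 = -109*16 + 4 = -1744 + 4 = -1740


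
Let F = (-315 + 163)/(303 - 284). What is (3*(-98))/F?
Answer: 147/4 ≈ 36.750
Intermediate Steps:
F = -8 (F = -152/19 = -152*1/19 = -8)
(3*(-98))/F = (3*(-98))/(-8) = -294*(-1/8) = 147/4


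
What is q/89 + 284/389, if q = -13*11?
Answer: -30351/34621 ≈ -0.87666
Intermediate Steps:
q = -143
q/89 + 284/389 = -143/89 + 284/389 = -30351/34621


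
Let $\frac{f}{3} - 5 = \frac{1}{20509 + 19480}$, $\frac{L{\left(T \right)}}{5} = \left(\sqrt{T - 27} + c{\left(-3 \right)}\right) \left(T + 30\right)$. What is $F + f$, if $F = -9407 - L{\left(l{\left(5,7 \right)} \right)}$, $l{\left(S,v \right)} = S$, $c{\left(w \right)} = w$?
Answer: $- \frac{354582460}{39989} - 175 i \sqrt{22} \approx -8867.0 - 820.82 i$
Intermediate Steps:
$L{\left(T \right)} = 5 \left(-3 + \sqrt{-27 + T}\right) \left(30 + T\right)$ ($L{\left(T \right)} = 5 \left(\sqrt{T - 27} - 3\right) \left(T + 30\right) = 5 \left(\sqrt{-27 + T} - 3\right) \left(30 + T\right) = 5 \left(-3 + \sqrt{-27 + T}\right) \left(30 + T\right)$)
$f = \frac{599838}{39989}$ ($f = 15 + \frac{3}{20509 + 19480} = 15 + \frac{3}{39989} = \frac{599838}{39989} \approx 15.0$)
$F = -8882 - 175 i \sqrt{22}$ ($F = -9407 - \left(-450 - 75 + 150 \sqrt{-27 + 5} + 5 \cdot 5 \sqrt{-27 + 5}\right) = -9407 - \left(-450 - 75 + 150 \sqrt{-22} + 5 \cdot 5 \sqrt{-22}\right) = -9407 - \left(-450 - 75 + 150 i \sqrt{22} + 5 \cdot 5 i \sqrt{22}\right) = -9407 - \left(-450 - 75 + 150 i \sqrt{22} + 25 i \sqrt{22}\right) = -9407 - \left(-525 + 175 i \sqrt{22}\right) = -9407 + \left(525 - 175 i \sqrt{22}\right) = -8882 - 175 i \sqrt{22} \approx -8882.0 - 820.82 i$)
$F + f = \left(-8882 - 175 i \sqrt{22}\right) + \frac{599838}{39989} = - \frac{354582460}{39989} - 175 i \sqrt{22}$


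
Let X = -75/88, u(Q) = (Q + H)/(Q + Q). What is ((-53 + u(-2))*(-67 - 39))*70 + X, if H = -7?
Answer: 33137645/88 ≈ 3.7656e+5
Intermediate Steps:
u(Q) = (-7 + Q)/(2*Q) (u(Q) = (Q - 7)/(Q + Q) = (-7 + Q)/((2*Q)) = (-7 + Q)*(1/(2*Q)) = (-7 + Q)/(2*Q))
X = -75/88 (X = -75*1/88 = -75/88 ≈ -0.85227)
((-53 + u(-2))*(-67 - 39))*70 + X = ((-53 + (1/2)*(-7 - 2)/(-2))*(-67 - 39))*70 - 75/88 = ((-53 + (1/2)*(-1/2)*(-9))*(-106))*70 - 75/88 = ((-53 + 9/4)*(-106))*70 - 75/88 = -203/4*(-106)*70 - 75/88 = (10759/2)*70 - 75/88 = 376565 - 75/88 = 33137645/88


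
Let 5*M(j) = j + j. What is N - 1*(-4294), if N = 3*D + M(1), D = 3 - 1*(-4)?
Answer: 21577/5 ≈ 4315.4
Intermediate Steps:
M(j) = 2*j/5 (M(j) = (j + j)/5 = (2*j)/5 = 2*j/5)
D = 7 (D = 3 + 4 = 7)
N = 107/5 (N = 3*7 + (⅖)*1 = 21 + ⅖ = 107/5 ≈ 21.400)
N - 1*(-4294) = 107/5 - 1*(-4294) = 107/5 + 4294 = 21577/5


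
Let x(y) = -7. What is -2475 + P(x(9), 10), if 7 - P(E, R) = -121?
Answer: -2347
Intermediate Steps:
P(E, R) = 128 (P(E, R) = 7 - 1*(-121) = 7 + 121 = 128)
-2475 + P(x(9), 10) = -2475 + 128 = -2347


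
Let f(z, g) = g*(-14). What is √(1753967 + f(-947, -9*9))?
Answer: √1755101 ≈ 1324.8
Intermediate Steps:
f(z, g) = -14*g
√(1753967 + f(-947, -9*9)) = √(1753967 - (-126)*9) = √(1753967 - 14*(-81)) = √(1753967 + 1134) = √1755101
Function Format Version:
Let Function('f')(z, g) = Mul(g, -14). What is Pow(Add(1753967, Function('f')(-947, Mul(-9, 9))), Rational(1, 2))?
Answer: Pow(1755101, Rational(1, 2)) ≈ 1324.8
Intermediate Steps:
Function('f')(z, g) = Mul(-14, g)
Pow(Add(1753967, Function('f')(-947, Mul(-9, 9))), Rational(1, 2)) = Pow(Add(1753967, Mul(-14, Mul(-9, 9))), Rational(1, 2)) = Pow(Add(1753967, Mul(-14, -81)), Rational(1, 2)) = Pow(Add(1753967, 1134), Rational(1, 2)) = Pow(1755101, Rational(1, 2))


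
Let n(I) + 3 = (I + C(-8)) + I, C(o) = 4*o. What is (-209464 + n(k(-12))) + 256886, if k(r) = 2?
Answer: 47391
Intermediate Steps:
n(I) = -35 + 2*I (n(I) = -3 + ((I + 4*(-8)) + I) = -3 + ((I - 32) + I) = -3 + ((-32 + I) + I) = -3 + (-32 + 2*I) = -35 + 2*I)
(-209464 + n(k(-12))) + 256886 = (-209464 + (-35 + 2*2)) + 256886 = (-209464 + (-35 + 4)) + 256886 = (-209464 - 31) + 256886 = -209495 + 256886 = 47391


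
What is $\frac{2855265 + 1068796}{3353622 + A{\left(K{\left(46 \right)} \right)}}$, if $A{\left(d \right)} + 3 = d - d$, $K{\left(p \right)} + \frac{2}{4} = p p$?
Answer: $\frac{3924061}{3353619} \approx 1.1701$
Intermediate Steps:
$K{\left(p \right)} = - \frac{1}{2} + p^{2}$ ($K{\left(p \right)} = - \frac{1}{2} + p p = - \frac{1}{2} + p^{2}$)
$A{\left(d \right)} = -3$ ($A{\left(d \right)} = -3 + \left(d - d\right) = -3 + 0 = -3$)
$\frac{2855265 + 1068796}{3353622 + A{\left(K{\left(46 \right)} \right)}} = \frac{2855265 + 1068796}{3353622 - 3} = \frac{3924061}{3353619}$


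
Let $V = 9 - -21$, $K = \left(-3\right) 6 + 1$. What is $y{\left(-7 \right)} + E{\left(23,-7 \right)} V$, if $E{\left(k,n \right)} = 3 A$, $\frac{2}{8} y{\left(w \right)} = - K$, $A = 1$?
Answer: $158$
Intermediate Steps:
$K = -17$ ($K = -18 + 1 = -17$)
$y{\left(w \right)} = 68$ ($y{\left(w \right)} = 4 \left(\left(-1\right) \left(-17\right)\right) = 4 \cdot 17 = 68$)
$E{\left(k,n \right)} = 3$ ($E{\left(k,n \right)} = 3 \cdot 1 = 3$)
$V = 30$ ($V = 9 + 21 = 30$)
$y{\left(-7 \right)} + E{\left(23,-7 \right)} V = 68 + 3 \cdot 30 = 68 + 90 = 158$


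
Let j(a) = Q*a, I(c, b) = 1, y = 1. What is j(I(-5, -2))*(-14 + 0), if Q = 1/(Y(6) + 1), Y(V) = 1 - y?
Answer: -14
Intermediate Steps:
Y(V) = 0 (Y(V) = 1 - 1*1 = 1 - 1 = 0)
Q = 1 (Q = 1/(0 + 1) = 1/1 = 1)
j(a) = a (j(a) = 1*a = a)
j(I(-5, -2))*(-14 + 0) = 1*(-14 + 0) = 1*(-14) = -14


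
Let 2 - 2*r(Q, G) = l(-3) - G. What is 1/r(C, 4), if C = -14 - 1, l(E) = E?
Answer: 2/9 ≈ 0.22222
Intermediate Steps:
C = -15
r(Q, G) = 5/2 + G/2 (r(Q, G) = 1 - (-3 - G)/2 = 1 + (3/2 + G/2) = 5/2 + G/2)
1/r(C, 4) = 1/(5/2 + (1/2)*4) = 1/(5/2 + 2) = 1/(9/2) = 2/9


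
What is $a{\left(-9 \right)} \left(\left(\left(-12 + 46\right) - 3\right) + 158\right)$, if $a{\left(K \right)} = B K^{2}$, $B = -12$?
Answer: $-183708$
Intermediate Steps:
$a{\left(K \right)} = - 12 K^{2}$
$a{\left(-9 \right)} \left(\left(\left(-12 + 46\right) - 3\right) + 158\right) = - 12 \left(-9\right)^{2} \left(\left(\left(-12 + 46\right) - 3\right) + 158\right) = \left(-12\right) 81 \left(\left(34 - 3\right) + 158\right) = - 972 \left(31 + 158\right) = \left(-972\right) 189 = -183708$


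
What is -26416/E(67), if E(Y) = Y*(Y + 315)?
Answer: -13208/12797 ≈ -1.0321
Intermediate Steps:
E(Y) = Y*(315 + Y)
-26416/E(67) = -26416*1/(67*(315 + 67)) = -26416/(67*382) = -26416/25594 = -26416*1/25594 = -13208/12797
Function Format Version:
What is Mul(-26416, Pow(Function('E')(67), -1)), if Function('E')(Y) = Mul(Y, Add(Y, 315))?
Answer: Rational(-13208, 12797) ≈ -1.0321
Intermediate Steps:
Function('E')(Y) = Mul(Y, Add(315, Y))
Mul(-26416, Pow(Function('E')(67), -1)) = Mul(-26416, Pow(Mul(67, Add(315, 67)), -1)) = Mul(-26416, Pow(Mul(67, 382), -1)) = Mul(-26416, Pow(25594, -1)) = Mul(-26416, Rational(1, 25594)) = Rational(-13208, 12797)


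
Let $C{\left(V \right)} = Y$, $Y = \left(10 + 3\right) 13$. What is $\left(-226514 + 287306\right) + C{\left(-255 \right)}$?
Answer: $60961$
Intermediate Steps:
$Y = 169$ ($Y = 13 \cdot 13 = 169$)
$C{\left(V \right)} = 169$
$\left(-226514 + 287306\right) + C{\left(-255 \right)} = \left(-226514 + 287306\right) + 169 = 60792 + 169 = 60961$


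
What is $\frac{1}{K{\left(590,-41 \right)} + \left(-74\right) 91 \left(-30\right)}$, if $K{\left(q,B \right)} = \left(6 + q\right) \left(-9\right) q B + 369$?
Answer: $\frac{1}{129957549} \approx 7.6948 \cdot 10^{-9}$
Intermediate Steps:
$K{\left(q,B \right)} = 369 + B q \left(-54 - 9 q\right)$ ($K{\left(q,B \right)} = \left(-54 - 9 q\right) q B + 369 = q \left(-54 - 9 q\right) B + 369 = B q \left(-54 - 9 q\right) + 369 = 369 + B q \left(-54 - 9 q\right)$)
$\frac{1}{K{\left(590,-41 \right)} + \left(-74\right) 91 \left(-30\right)} = \frac{1}{\left(369 - \left(-2214\right) 590 - - 369 \cdot 590^{2}\right) + \left(-74\right) 91 \left(-30\right)} = \frac{1}{\left(369 + 1306260 - \left(-369\right) 348100\right) - -202020} = \frac{1}{\left(369 + 1306260 + 128448900\right) + 202020} = \frac{1}{129755529 + 202020} = \frac{1}{129957549}$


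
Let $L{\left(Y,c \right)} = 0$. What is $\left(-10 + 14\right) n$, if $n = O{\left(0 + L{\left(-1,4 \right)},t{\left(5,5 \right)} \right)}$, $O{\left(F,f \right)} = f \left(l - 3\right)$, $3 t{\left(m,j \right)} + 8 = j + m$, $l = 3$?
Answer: $0$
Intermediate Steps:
$t{\left(m,j \right)} = - \frac{8}{3} + \frac{j}{3} + \frac{m}{3}$ ($t{\left(m,j \right)} = - \frac{8}{3} + \frac{j + m}{3} = - \frac{8}{3} + \left(\frac{j}{3} + \frac{m}{3}\right) = - \frac{8}{3} + \frac{j}{3} + \frac{m}{3}$)
$O{\left(F,f \right)} = 0$ ($O{\left(F,f \right)} = f \left(3 - 3\right) = f 0 = 0$)
$n = 0$
$\left(-10 + 14\right) n = \left(-10 + 14\right) 0 = 4 \cdot 0 = 0$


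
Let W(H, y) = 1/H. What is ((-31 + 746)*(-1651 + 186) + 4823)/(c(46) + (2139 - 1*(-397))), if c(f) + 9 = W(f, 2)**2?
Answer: -2206251632/5347133 ≈ -412.60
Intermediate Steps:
c(f) = -9 + f**(-2) (c(f) = -9 + (1/f)**2 = -9 + f**(-2))
((-31 + 746)*(-1651 + 186) + 4823)/(c(46) + (2139 - 1*(-397))) = ((-31 + 746)*(-1651 + 186) + 4823)/((-9 + 46**(-2)) + (2139 - 1*(-397))) = (715*(-1465) + 4823)/((-9 + 1/2116) + (2139 + 397)) = (-1047475 + 4823)/(-19043/2116 + 2536) = -1042652/5347133/2116 = -1042652*2116/5347133 = -2206251632/5347133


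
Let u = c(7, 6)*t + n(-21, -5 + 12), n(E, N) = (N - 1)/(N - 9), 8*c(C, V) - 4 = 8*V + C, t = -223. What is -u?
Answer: 13181/8 ≈ 1647.6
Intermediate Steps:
c(C, V) = 1/2 + V + C/8 (c(C, V) = 1/2 + (8*V + C)/8 = 1/2 + (C + 8*V)/8 = 1/2 + (V + C/8) = 1/2 + V + C/8)
n(E, N) = (-1 + N)/(-9 + N)
u = -13181/8 (u = (1/2 + 6 + (1/8)*7)*(-223) + (-1 + (-5 + 12))/(-9 + (-5 + 12)) = (1/2 + 6 + 7/8)*(-223) + (-1 + 7)/(-9 + 7) = (59/8)*(-223) + 6/(-2) = -13157/8 - 1/2*6 = -13157/8 - 3 = -13181/8 ≈ -1647.6)
-u = -1*(-13181/8) = 13181/8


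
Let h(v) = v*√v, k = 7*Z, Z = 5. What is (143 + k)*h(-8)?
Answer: -2848*I*√2 ≈ -4027.7*I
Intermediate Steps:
k = 35 (k = 7*5 = 35)
h(v) = v^(3/2)
(143 + k)*h(-8) = (143 + 35)*(-8)^(3/2) = 178*(-16*I*√2) = -2848*I*√2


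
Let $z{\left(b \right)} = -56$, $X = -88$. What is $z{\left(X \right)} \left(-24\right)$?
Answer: $1344$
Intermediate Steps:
$z{\left(X \right)} \left(-24\right) = \left(-56\right) \left(-24\right) = 1344$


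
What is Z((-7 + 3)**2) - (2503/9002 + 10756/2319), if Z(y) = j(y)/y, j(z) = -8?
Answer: -56533894/10437819 ≈ -5.4163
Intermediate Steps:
Z(y) = -8/y
Z((-7 + 3)**2) - (2503/9002 + 10756/2319) = -8/(-7 + 3)**2 - (2503/9002 + 10756/2319) = -8/((-4)**2) - (2503*(1/9002) + 10756*(1/2319)) = -8/16 - (2503/9002 + 10756/2319) = -8*1/16 - 1*102629969/20875638 = -1/2 - 102629969/20875638 = -56533894/10437819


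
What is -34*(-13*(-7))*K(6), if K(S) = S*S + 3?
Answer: -120666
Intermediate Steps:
K(S) = 3 + S**2 (K(S) = S**2 + 3 = 3 + S**2)
-34*(-13*(-7))*K(6) = -34*(-13*(-7))*(3 + 6**2) = -3094*(3 + 36) = -3094*39 = -34*3549 = -120666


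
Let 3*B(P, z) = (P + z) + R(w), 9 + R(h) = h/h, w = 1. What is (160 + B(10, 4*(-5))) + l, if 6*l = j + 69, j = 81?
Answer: 179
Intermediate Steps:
R(h) = -8 (R(h) = -9 + h/h = -9 + 1 = -8)
l = 25 (l = (81 + 69)/6 = (1/6)*150 = 25)
B(P, z) = -8/3 + P/3 + z/3 (B(P, z) = ((P + z) - 8)/3 = (-8 + P + z)/3 = -8/3 + P/3 + z/3)
(160 + B(10, 4*(-5))) + l = (160 + (-8/3 + (1/3)*10 + (4*(-5))/3)) + 25 = (160 + (-8/3 + 10/3 + (1/3)*(-20))) + 25 = (160 + (-8/3 + 10/3 - 20/3)) + 25 = (160 - 6) + 25 = 154 + 25 = 179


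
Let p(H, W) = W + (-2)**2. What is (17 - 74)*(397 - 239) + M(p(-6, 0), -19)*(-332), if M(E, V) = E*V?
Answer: 16226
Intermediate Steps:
p(H, W) = 4 + W (p(H, W) = W + 4 = 4 + W)
(17 - 74)*(397 - 239) + M(p(-6, 0), -19)*(-332) = (17 - 74)*(397 - 239) + ((4 + 0)*(-19))*(-332) = -57*158 + (4*(-19))*(-332) = -9006 - 76*(-332) = -9006 + 25232 = 16226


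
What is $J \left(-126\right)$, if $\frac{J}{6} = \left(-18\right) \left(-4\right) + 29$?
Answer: $-76356$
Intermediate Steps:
$J = 606$ ($J = 6 \left(\left(-18\right) \left(-4\right) + 29\right) = 6 \left(72 + 29\right) = 6 \cdot 101 = 606$)
$J \left(-126\right) = 606 \left(-126\right) = -76356$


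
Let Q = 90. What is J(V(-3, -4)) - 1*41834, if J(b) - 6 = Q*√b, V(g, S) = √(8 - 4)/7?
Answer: -41828 + 90*√14/7 ≈ -41780.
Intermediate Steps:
V(g, S) = 2/7 (V(g, S) = √4*(⅐) = 2*(⅐) = 2/7)
J(b) = 6 + 90*√b
J(V(-3, -4)) - 1*41834 = (6 + 90*√(2/7)) - 1*41834 = (6 + 90*(√14/7)) - 41834 = (6 + 90*√14/7) - 41834 = -41828 + 90*√14/7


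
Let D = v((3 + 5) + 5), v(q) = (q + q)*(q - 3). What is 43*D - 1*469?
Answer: 10711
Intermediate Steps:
v(q) = 2*q*(-3 + q) (v(q) = (2*q)*(-3 + q) = 2*q*(-3 + q))
D = 260 (D = 2*((3 + 5) + 5)*(-3 + ((3 + 5) + 5)) = 2*(8 + 5)*(-3 + (8 + 5)) = 2*13*(-3 + 13) = 2*13*10 = 260)
43*D - 1*469 = 43*260 - 1*469 = 11180 - 469 = 10711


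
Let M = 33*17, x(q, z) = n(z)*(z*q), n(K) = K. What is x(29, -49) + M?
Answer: 70190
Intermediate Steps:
x(q, z) = q*z² (x(q, z) = z*(z*q) = z*(q*z) = q*z²)
M = 561
x(29, -49) + M = 29*(-49)² + 561 = 29*2401 + 561 = 69629 + 561 = 70190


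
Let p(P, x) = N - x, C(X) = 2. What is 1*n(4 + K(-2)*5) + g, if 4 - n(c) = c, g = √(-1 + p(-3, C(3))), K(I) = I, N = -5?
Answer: 10 + 2*I*√2 ≈ 10.0 + 2.8284*I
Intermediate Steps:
p(P, x) = -5 - x
g = 2*I*√2 (g = √(-1 + (-5 - 1*2)) = √(-1 + (-5 - 2)) = √(-1 - 7) = √(-8) = 2*I*√2 ≈ 2.8284*I)
n(c) = 4 - c
1*n(4 + K(-2)*5) + g = 1*(4 - (4 - 2*5)) + 2*I*√2 = 1*(4 - (4 - 10)) + 2*I*√2 = 1*(4 - 1*(-6)) + 2*I*√2 = 1*(4 + 6) + 2*I*√2 = 1*10 + 2*I*√2 = 10 + 2*I*√2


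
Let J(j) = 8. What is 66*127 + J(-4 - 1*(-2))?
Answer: 8390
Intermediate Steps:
66*127 + J(-4 - 1*(-2)) = 66*127 + 8 = 8382 + 8 = 8390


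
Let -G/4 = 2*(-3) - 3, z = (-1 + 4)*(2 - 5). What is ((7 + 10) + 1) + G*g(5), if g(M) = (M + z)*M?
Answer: -702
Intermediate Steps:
z = -9 (z = 3*(-3) = -9)
G = 36 (G = -4*(2*(-3) - 3) = -4*(-6 - 3) = -4*(-9) = 36)
g(M) = M*(-9 + M) (g(M) = (M - 9)*M = (-9 + M)*M = M*(-9 + M))
((7 + 10) + 1) + G*g(5) = ((7 + 10) + 1) + 36*(5*(-9 + 5)) = (17 + 1) + 36*(5*(-4)) = 18 + 36*(-20) = 18 - 720 = -702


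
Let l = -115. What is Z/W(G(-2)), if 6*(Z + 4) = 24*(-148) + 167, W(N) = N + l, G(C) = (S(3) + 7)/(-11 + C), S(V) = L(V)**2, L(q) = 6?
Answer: 44317/9228 ≈ 4.8025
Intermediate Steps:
S(V) = 36 (S(V) = 6**2 = 36)
G(C) = 43/(-11 + C) (G(C) = (36 + 7)/(-11 + C) = 43/(-11 + C))
W(N) = -115 + N (W(N) = N - 115 = -115 + N)
Z = -3409/6 (Z = -4 + (24*(-148) + 167)/6 = -4 + (-3552 + 167)/6 = -4 + (1/6)*(-3385) = -4 - 3385/6 = -3409/6 ≈ -568.17)
Z/W(G(-2)) = -3409/(6*(-115 + 43/(-11 - 2))) = -3409/(6*(-115 + 43/(-13))) = -3409/(6*(-115 + 43*(-1/13))) = -3409/(6*(-115 - 43/13)) = -3409/(6*(-1538/13)) = -3409/6*(-13/1538) = 44317/9228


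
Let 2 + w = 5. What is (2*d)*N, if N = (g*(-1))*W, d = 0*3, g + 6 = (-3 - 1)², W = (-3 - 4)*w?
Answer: 0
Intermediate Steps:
w = 3 (w = -2 + 5 = 3)
W = -21 (W = (-3 - 4)*3 = -7*3 = -21)
g = 10 (g = -6 + (-3 - 1)² = -6 + (-4)² = -6 + 16 = 10)
d = 0
N = 210 (N = (10*(-1))*(-21) = -10*(-21) = 210)
(2*d)*N = (2*0)*210 = 0*210 = 0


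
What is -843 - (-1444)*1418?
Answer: 2046749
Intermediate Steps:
-843 - (-1444)*1418 = -843 - 1444*(-1418) = -843 + 2047592 = 2046749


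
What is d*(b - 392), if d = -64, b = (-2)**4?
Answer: 24064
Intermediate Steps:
b = 16
d*(b - 392) = -64*(16 - 392) = -64*(-376) = 24064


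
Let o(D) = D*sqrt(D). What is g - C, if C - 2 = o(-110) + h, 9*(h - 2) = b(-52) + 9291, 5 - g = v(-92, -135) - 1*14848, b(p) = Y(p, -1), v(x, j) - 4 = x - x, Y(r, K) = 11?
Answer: 124303/9 + 110*I*sqrt(110) ≈ 13811.0 + 1153.7*I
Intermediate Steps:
o(D) = D**(3/2)
v(x, j) = 4 (v(x, j) = 4 + (x - x) = 4 + 0 = 4)
b(p) = 11
g = 14849 (g = 5 - (4 - 1*14848) = 5 - (4 - 14848) = 5 - 1*(-14844) = 5 + 14844 = 14849)
h = 9320/9 (h = 2 + (11 + 9291)/9 = 2 + (1/9)*9302 = 2 + 9302/9 = 9320/9 ≈ 1035.6)
C = 9338/9 - 110*I*sqrt(110) (C = 2 + ((-110)**(3/2) + 9320/9) = 2 + (-110*I*sqrt(110) + 9320/9) = 2 + (9320/9 - 110*I*sqrt(110)) = 9338/9 - 110*I*sqrt(110) ≈ 1037.6 - 1153.7*I)
g - C = 14849 - (9338/9 - 110*I*sqrt(110)) = 14849 + (-9338/9 + 110*I*sqrt(110)) = 124303/9 + 110*I*sqrt(110)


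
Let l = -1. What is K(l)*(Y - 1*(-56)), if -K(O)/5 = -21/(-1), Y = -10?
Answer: -4830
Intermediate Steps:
K(O) = -105 (K(O) = -(-105)/(-1) = -(-105)*(-1) = -5*21 = -105)
K(l)*(Y - 1*(-56)) = -105*(-10 - 1*(-56)) = -105*(-10 + 56) = -105*46 = -4830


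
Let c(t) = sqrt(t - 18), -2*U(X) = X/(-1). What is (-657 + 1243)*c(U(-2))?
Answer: 586*I*sqrt(19) ≈ 2554.3*I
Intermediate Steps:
U(X) = X/2 (U(X) = -X/(2*(-1)) = -X*(-1)/2 = -(-1)*X/2 = X/2)
c(t) = sqrt(-18 + t)
(-657 + 1243)*c(U(-2)) = (-657 + 1243)*sqrt(-18 + (1/2)*(-2)) = 586*sqrt(-18 - 1) = 586*sqrt(-19) = 586*(I*sqrt(19)) = 586*I*sqrt(19)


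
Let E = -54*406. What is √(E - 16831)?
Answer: I*√38755 ≈ 196.86*I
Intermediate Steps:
E = -21924
√(E - 16831) = √(-21924 - 16831) = √(-38755) = I*√38755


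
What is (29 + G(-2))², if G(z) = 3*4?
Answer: 1681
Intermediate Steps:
G(z) = 12
(29 + G(-2))² = (29 + 12)² = 41² = 1681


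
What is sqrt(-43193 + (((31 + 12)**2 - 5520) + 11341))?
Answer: 3*I*sqrt(3947) ≈ 188.48*I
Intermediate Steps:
sqrt(-43193 + (((31 + 12)**2 - 5520) + 11341)) = sqrt(-43193 + ((43**2 - 5520) + 11341)) = sqrt(-43193 + ((1849 - 5520) + 11341)) = sqrt(-43193 + (-3671 + 11341)) = sqrt(-43193 + 7670) = sqrt(-35523) = 3*I*sqrt(3947)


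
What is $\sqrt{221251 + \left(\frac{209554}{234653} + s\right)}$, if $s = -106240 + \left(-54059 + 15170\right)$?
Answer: $\frac{2 \sqrt{1047870262817165}}{234653} \approx 275.9$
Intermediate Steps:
$s = -145129$ ($s = -106240 - 38889 = -145129$)
$\sqrt{221251 + \left(\frac{209554}{234653} + s\right)} = \sqrt{221251 - \left(145129 - \frac{209554}{234653}\right)} = \sqrt{221251 + \left(209554 \cdot \frac{1}{234653} - 145129\right)} = \sqrt{221251 + \left(\frac{209554}{234653} - 145129\right)} = \sqrt{221251 - \frac{34054745683}{234653}} = \sqrt{\frac{17862465220}{234653}} = \frac{2 \sqrt{1047870262817165}}{234653}$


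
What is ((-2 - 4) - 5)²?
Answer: 121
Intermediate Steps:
((-2 - 4) - 5)² = (-6 - 5)² = (-11)² = 121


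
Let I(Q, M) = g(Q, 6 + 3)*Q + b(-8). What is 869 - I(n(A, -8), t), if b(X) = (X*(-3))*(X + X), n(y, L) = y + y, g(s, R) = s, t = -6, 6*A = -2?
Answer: 11273/9 ≈ 1252.6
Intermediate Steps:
A = -⅓ (A = (⅙)*(-2) = -⅓ ≈ -0.33333)
n(y, L) = 2*y
b(X) = -6*X² (b(X) = (-3*X)*(2*X) = -6*X²)
I(Q, M) = -384 + Q² (I(Q, M) = Q*Q - 6*(-8)² = Q² - 6*64 = Q² - 384 = -384 + Q²)
869 - I(n(A, -8), t) = 869 - (-384 + (2*(-⅓))²) = 869 - (-384 + (-⅔)²) = 869 - (-384 + 4/9) = 869 - 1*(-3452/9) = 869 + 3452/9 = 11273/9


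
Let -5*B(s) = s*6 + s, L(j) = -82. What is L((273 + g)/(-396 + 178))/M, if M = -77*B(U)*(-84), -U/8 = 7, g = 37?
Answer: -205/1267728 ≈ -0.00016171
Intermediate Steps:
U = -56 (U = -8*7 = -56)
B(s) = -7*s/5 (B(s) = -(s*6 + s)/5 = -(6*s + s)/5 = -7*s/5)
M = 2535456/5 (M = -(-539)*(-56)/5*(-84) = -77*392/5*(-84) = -30184/5*(-84) = 2535456/5 ≈ 5.0709e+5)
L((273 + g)/(-396 + 178))/M = -82/2535456/5 = -82*5/2535456 = -205/1267728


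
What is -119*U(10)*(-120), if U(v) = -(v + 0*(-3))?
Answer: -142800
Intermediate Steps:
U(v) = -v (U(v) = -(v + 0) = -v)
-119*U(10)*(-120) = -(-119)*10*(-120) = -119*(-10)*(-120) = 1190*(-120) = -142800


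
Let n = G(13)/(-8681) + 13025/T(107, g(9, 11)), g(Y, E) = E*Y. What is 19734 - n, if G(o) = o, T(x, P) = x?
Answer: 18217192744/928867 ≈ 19612.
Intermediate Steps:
n = 113068634/928867 (n = 13/(-8681) + 13025/107 = 13*(-1/8681) + 13025*(1/107) = -13/8681 + 13025/107 = 113068634/928867 ≈ 121.73)
19734 - n = 19734 - 1*113068634/928867 = 19734 - 113068634/928867 = 18217192744/928867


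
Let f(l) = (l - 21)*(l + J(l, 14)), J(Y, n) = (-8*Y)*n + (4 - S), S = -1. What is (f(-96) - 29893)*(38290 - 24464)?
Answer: -17658981980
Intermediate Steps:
J(Y, n) = 5 - 8*Y*n (J(Y, n) = (-8*Y)*n + (4 - 1*(-1)) = -8*Y*n + (4 + 1) = -8*Y*n + 5 = 5 - 8*Y*n)
f(l) = (-21 + l)*(5 - 111*l) (f(l) = (l - 21)*(l + (5 - 8*l*14)) = (-21 + l)*(l + (5 - 112*l)) = (-21 + l)*(5 - 111*l))
(f(-96) - 29893)*(38290 - 24464) = ((-105 - 111*(-96)² + 2336*(-96)) - 29893)*(38290 - 24464) = ((-105 - 111*9216 - 224256) - 29893)*13826 = ((-105 - 1022976 - 224256) - 29893)*13826 = (-1247337 - 29893)*13826 = -1277230*13826 = -17658981980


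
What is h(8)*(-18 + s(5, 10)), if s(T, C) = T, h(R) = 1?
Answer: -13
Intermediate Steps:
h(8)*(-18 + s(5, 10)) = 1*(-18 + 5) = 1*(-13) = -13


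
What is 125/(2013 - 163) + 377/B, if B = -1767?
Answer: -19063/130758 ≈ -0.14579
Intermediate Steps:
125/(2013 - 163) + 377/B = 125/(2013 - 163) + 377/(-1767) = 125/1850 + 377*(-1/1767) = 125*(1/1850) - 377/1767 = 5/74 - 377/1767 = -19063/130758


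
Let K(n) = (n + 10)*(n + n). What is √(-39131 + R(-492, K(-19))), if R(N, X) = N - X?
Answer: I*√39965 ≈ 199.91*I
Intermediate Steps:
K(n) = 2*n*(10 + n) (K(n) = (10 + n)*(2*n) = 2*n*(10 + n))
√(-39131 + R(-492, K(-19))) = √(-39131 + (-492 - 2*(-19)*(10 - 19))) = √(-39131 + (-492 - 2*(-19)*(-9))) = √(-39131 + (-492 - 1*342)) = √(-39131 + (-492 - 342)) = √(-39131 - 834) = √(-39965) = I*√39965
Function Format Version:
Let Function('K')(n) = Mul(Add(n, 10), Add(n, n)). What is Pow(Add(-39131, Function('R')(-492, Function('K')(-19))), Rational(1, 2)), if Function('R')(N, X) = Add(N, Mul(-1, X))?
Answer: Mul(I, Pow(39965, Rational(1, 2))) ≈ Mul(199.91, I)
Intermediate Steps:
Function('K')(n) = Mul(2, n, Add(10, n)) (Function('K')(n) = Mul(Add(10, n), Mul(2, n)) = Mul(2, n, Add(10, n)))
Pow(Add(-39131, Function('R')(-492, Function('K')(-19))), Rational(1, 2)) = Pow(Add(-39131, Add(-492, Mul(-1, Mul(2, -19, Add(10, -19))))), Rational(1, 2)) = Pow(Add(-39131, Add(-492, Mul(-1, Mul(2, -19, -9)))), Rational(1, 2)) = Pow(Add(-39131, Add(-492, Mul(-1, 342))), Rational(1, 2)) = Pow(Add(-39131, Add(-492, -342)), Rational(1, 2)) = Pow(Add(-39131, -834), Rational(1, 2)) = Pow(-39965, Rational(1, 2)) = Mul(I, Pow(39965, Rational(1, 2)))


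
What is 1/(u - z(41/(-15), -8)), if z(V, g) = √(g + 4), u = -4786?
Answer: -2393/11452900 + I/11452900 ≈ -0.00020894 + 8.7314e-8*I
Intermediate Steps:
z(V, g) = √(4 + g)
1/(u - z(41/(-15), -8)) = 1/(-4786 - √(4 - 8)) = 1/(-4786 - √(-4)) = 1/(-4786 - 2*I) = (-4786 + 2*I)/22905800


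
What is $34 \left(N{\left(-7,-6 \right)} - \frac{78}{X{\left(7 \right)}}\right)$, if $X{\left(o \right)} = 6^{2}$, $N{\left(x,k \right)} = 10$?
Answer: $\frac{799}{3} \approx 266.33$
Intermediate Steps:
$X{\left(o \right)} = 36$
$34 \left(N{\left(-7,-6 \right)} - \frac{78}{X{\left(7 \right)}}\right) = 34 \left(10 - \frac{78}{36}\right) = 34 \left(10 - \frac{13}{6}\right) = 34 \cdot \frac{47}{6} = \frac{799}{3}$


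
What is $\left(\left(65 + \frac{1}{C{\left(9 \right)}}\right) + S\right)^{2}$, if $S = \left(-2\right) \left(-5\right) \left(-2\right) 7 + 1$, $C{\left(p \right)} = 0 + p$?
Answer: $\frac{442225}{81} \approx 5459.6$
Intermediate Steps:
$C{\left(p \right)} = p$
$S = -139$ ($S = 10 \left(-2\right) 7 + 1 = \left(-20\right) 7 + 1 = -140 + 1 = -139$)
$\left(\left(65 + \frac{1}{C{\left(9 \right)}}\right) + S\right)^{2} = \left(\left(65 + \frac{1}{9}\right) - 139\right)^{2} = \left(\frac{586}{9} - 139\right)^{2} = \left(- \frac{665}{9}\right)^{2} = \frac{442225}{81}$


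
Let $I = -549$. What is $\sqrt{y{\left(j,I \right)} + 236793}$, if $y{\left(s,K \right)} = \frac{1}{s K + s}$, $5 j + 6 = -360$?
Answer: $\frac{\sqrt{2381398941426918}}{100284} \approx 486.61$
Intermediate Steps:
$j = - \frac{366}{5}$ ($j = - \frac{6}{5} + \frac{1}{5} \left(-360\right) = - \frac{6}{5} - 72 = - \frac{366}{5} \approx -73.2$)
$y{\left(s,K \right)} = \frac{1}{s + K s}$ ($y{\left(s,K \right)} = \frac{1}{K s + s} = \frac{1}{s + K s}$)
$\sqrt{y{\left(j,I \right)} + 236793} = \sqrt{\frac{1}{\left(- \frac{366}{5}\right) \left(1 - 549\right)} + 236793} = \sqrt{- \frac{5}{366 \left(-548\right)} + 236793} = \sqrt{\left(- \frac{5}{366}\right) \left(- \frac{1}{548}\right) + 236793} = \sqrt{\frac{5}{200568} + 236793} = \sqrt{\frac{47493098429}{200568}} = \frac{\sqrt{2381398941426918}}{100284}$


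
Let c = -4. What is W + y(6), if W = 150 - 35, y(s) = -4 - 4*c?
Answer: 127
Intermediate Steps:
y(s) = 12 (y(s) = -4 - 4*(-4) = -4 + 16 = 12)
W = 115
W + y(6) = 115 + 12 = 127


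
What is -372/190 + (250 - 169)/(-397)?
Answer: -81537/37715 ≈ -2.1619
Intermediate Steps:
-372/190 + (250 - 169)/(-397) = -372*1/190 + 81*(-1/397) = -186/95 - 81/397 = -81537/37715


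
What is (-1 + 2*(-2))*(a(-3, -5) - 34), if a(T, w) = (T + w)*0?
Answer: 170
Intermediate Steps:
a(T, w) = 0
(-1 + 2*(-2))*(a(-3, -5) - 34) = (-1 + 2*(-2))*(0 - 34) = (-1 - 4)*(-34) = -5*(-34) = 170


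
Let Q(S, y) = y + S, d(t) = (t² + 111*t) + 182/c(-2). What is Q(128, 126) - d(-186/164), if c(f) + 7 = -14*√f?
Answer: 23086421/60516 - 52*I*√2/9 ≈ 381.49 - 8.171*I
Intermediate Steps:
c(f) = -7 - 14*√f
d(t) = t² + 111*t + 182/(-7 - 14*I*√2) (d(t) = (t² + 111*t) + 182/(-7 - 14*I*√2) = t² + 111*t + 182/(-7 - 14*I*√2))
Q(S, y) = S + y
Q(128, 126) - d(-186/164) = (128 + 126) - (-26/9 + (-186/164)² + 111*(-186/164) + 52*I*√2/9) = 254 - (-26/9 + (-186*1/164)² + 111*(-186*1/164) + 52*I*√2/9) = 254 - (-26/9 + (-93/82)² + 111*(-93/82) + 52*I*√2/9) = 254 - (-26/9 + 8649/6724 - 10323/82 + 52*I*√2/9) = 254 - (-7715357/60516 + 52*I*√2/9) = 254 + (7715357/60516 - 52*I*√2/9) = 23086421/60516 - 52*I*√2/9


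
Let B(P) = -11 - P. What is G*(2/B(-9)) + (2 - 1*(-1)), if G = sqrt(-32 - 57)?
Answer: 3 - I*sqrt(89) ≈ 3.0 - 9.434*I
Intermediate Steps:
G = I*sqrt(89) (G = sqrt(-89) = I*sqrt(89) ≈ 9.434*I)
G*(2/B(-9)) + (2 - 1*(-1)) = (I*sqrt(89))*(2/(-11 - 1*(-9))) + (2 - 1*(-1)) = (I*sqrt(89))*(2/(-11 + 9)) + (2 + 1) = (I*sqrt(89))*(2/(-2)) + 3 = (I*sqrt(89))*(2*(-1/2)) + 3 = (I*sqrt(89))*(-1) + 3 = -I*sqrt(89) + 3 = 3 - I*sqrt(89)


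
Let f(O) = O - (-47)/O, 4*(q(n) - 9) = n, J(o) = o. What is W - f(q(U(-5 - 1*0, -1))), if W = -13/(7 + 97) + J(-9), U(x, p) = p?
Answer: -6509/280 ≈ -23.246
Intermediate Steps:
q(n) = 9 + n/4
f(O) = O + 47/O
W = -73/8 (W = -13/(7 + 97) - 9 = -13/104 - 9 = -13*1/104 - 9 = -1/8 - 9 = -73/8 ≈ -9.1250)
W - f(q(U(-5 - 1*0, -1))) = -73/8 - ((9 + (1/4)*(-1)) + 47/(9 + (1/4)*(-1))) = -73/8 - ((9 - 1/4) + 47/(9 - 1/4)) = -73/8 - (35/4 + 47/(35/4)) = -73/8 - (35/4 + 47*(4/35)) = -73/8 - (35/4 + 188/35) = -73/8 - 1*1977/140 = -73/8 - 1977/140 = -6509/280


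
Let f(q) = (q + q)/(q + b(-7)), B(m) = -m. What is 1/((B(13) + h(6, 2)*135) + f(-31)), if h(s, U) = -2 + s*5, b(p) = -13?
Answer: 22/82905 ≈ 0.00026536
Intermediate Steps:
h(s, U) = -2 + 5*s
f(q) = 2*q/(-13 + q) (f(q) = (q + q)/(q - 13) = (2*q)/(-13 + q) = 2*q/(-13 + q))
1/((B(13) + h(6, 2)*135) + f(-31)) = 1/((-1*13 + (-2 + 5*6)*135) + 2*(-31)/(-13 - 31)) = 1/((-13 + (-2 + 30)*135) + 2*(-31)/(-44)) = 1/((-13 + 28*135) + 2*(-31)*(-1/44)) = 1/((-13 + 3780) + 31/22) = 1/(3767 + 31/22) = 1/(82905/22) = 22/82905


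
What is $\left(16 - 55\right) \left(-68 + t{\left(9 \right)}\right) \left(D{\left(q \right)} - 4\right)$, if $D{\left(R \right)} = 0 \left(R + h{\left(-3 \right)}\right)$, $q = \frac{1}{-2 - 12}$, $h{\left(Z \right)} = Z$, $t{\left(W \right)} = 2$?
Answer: $-10296$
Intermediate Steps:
$q = - \frac{1}{14}$ ($q = \frac{1}{-14} = - \frac{1}{14} \approx -0.071429$)
$D{\left(R \right)} = 0$ ($D{\left(R \right)} = 0 \left(R - 3\right) = 0 \left(-3 + R\right) = 0$)
$\left(16 - 55\right) \left(-68 + t{\left(9 \right)}\right) \left(D{\left(q \right)} - 4\right) = \left(16 - 55\right) \left(-68 + 2\right) \left(0 - 4\right) = \left(-39\right) \left(-66\right) \left(-4\right) = 2574 \left(-4\right) = -10296$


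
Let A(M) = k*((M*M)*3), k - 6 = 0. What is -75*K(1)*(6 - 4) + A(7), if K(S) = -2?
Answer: 1182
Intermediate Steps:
k = 6 (k = 6 + 0 = 6)
A(M) = 18*M**2 (A(M) = 6*((M*M)*3) = 6*(M**2*3) = 6*(3*M**2) = 18*M**2)
-75*K(1)*(6 - 4) + A(7) = -(-150)*(6 - 4) + 18*7**2 = -(-150)*2 + 18*49 = -75*(-4) + 882 = 300 + 882 = 1182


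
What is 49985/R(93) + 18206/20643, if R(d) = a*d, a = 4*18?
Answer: 384582577/46075176 ≈ 8.3468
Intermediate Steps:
a = 72
R(d) = 72*d
49985/R(93) + 18206/20643 = 49985/((72*93)) + 18206/20643 = 49985/6696 + 18206*(1/20643) = 49985*(1/6696) + 18206/20643 = 49985/6696 + 18206/20643 = 384582577/46075176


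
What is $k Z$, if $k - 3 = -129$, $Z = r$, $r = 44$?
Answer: $-5544$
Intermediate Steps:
$Z = 44$
$k = -126$ ($k = 3 - 129 = -126$)
$k Z = \left(-126\right) 44 = -5544$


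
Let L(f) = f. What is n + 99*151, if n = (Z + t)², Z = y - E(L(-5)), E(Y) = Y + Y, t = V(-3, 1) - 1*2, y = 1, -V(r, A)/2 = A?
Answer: 14998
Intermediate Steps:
V(r, A) = -2*A
t = -4 (t = -2*1 - 1*2 = -2 - 2 = -4)
E(Y) = 2*Y
Z = 11 (Z = 1 - 2*(-5) = 1 - 1*(-10) = 1 + 10 = 11)
n = 49 (n = (11 - 4)² = 7² = 49)
n + 99*151 = 49 + 99*151 = 49 + 14949 = 14998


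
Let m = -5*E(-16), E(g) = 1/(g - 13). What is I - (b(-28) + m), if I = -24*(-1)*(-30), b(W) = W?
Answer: -20073/29 ≈ -692.17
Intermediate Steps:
E(g) = 1/(-13 + g)
I = -720 (I = 24*(-30) = -720)
m = 5/29 (m = -5/(-13 - 16) = -5/(-29) = -5*(-1/29) = 5/29 ≈ 0.17241)
I - (b(-28) + m) = -720 - (-28 + 5/29) = -720 - 1*(-807/29) = -720 + 807/29 = -20073/29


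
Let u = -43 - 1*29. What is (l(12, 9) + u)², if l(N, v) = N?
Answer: 3600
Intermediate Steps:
u = -72 (u = -43 - 29 = -72)
(l(12, 9) + u)² = (12 - 72)² = (-60)² = 3600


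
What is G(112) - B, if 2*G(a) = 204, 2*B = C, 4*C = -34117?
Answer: 34933/8 ≈ 4366.6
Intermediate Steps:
C = -34117/4 (C = (¼)*(-34117) = -34117/4 ≈ -8529.3)
B = -34117/8 (B = (½)*(-34117/4) = -34117/8 ≈ -4264.6)
G(a) = 102 (G(a) = (½)*204 = 102)
G(112) - B = 102 - 1*(-34117/8) = 102 + 34117/8 = 34933/8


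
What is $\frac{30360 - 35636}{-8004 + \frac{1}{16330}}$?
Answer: $\frac{86157080}{130705319} \approx 0.65917$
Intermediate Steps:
$\frac{30360 - 35636}{-8004 + \frac{1}{16330}} = - \frac{5276}{-8004 + \frac{1}{16330}} = - \frac{5276}{- \frac{130705319}{16330}} = \left(-5276\right) \left(- \frac{16330}{130705319}\right) = \frac{86157080}{130705319}$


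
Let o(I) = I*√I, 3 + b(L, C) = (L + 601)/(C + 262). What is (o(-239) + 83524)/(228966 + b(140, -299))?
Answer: 1545194/4235445 - 8843*I*√239/8470890 ≈ 0.36482 - 0.016139*I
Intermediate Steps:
b(L, C) = -3 + (601 + L)/(262 + C) (b(L, C) = -3 + (L + 601)/(C + 262) = -3 + (601 + L)/(262 + C))
o(I) = I^(3/2)
(o(-239) + 83524)/(228966 + b(140, -299)) = ((-239)^(3/2) + 83524)/(228966 + (-185 + 140 - 3*(-299))/(262 - 299)) = (-239*I*√239 + 83524)/(228966 + (-185 + 140 + 897)/(-37)) = (83524 - 239*I*√239)/(228966 - 1/37*852) = (83524 - 239*I*√239)/(228966 - 852/37) = (83524 - 239*I*√239)/(8470890/37) = (83524 - 239*I*√239)*(37/8470890) = 1545194/4235445 - 8843*I*√239/8470890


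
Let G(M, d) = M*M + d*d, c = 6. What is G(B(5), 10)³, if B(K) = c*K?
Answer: 1000000000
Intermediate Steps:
B(K) = 6*K
G(M, d) = M² + d²
G(B(5), 10)³ = ((6*5)² + 10²)³ = (30² + 100)³ = (900 + 100)³ = 1000³ = 1000000000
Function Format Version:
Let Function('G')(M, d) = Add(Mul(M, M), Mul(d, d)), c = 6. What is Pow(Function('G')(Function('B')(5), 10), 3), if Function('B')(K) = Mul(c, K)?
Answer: 1000000000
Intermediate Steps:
Function('B')(K) = Mul(6, K)
Function('G')(M, d) = Add(Pow(M, 2), Pow(d, 2))
Pow(Function('G')(Function('B')(5), 10), 3) = Pow(Add(Pow(Mul(6, 5), 2), Pow(10, 2)), 3) = Pow(Add(Pow(30, 2), 100), 3) = Pow(Add(900, 100), 3) = Pow(1000, 3) = 1000000000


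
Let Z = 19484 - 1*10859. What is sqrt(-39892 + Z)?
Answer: I*sqrt(31267) ≈ 176.82*I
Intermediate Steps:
Z = 8625 (Z = 19484 - 10859 = 8625)
sqrt(-39892 + Z) = sqrt(-39892 + 8625) = sqrt(-31267) = I*sqrt(31267)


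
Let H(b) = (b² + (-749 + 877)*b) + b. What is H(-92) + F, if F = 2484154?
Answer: 2480750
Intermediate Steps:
H(b) = b² + 129*b (H(b) = (b² + 128*b) + b = b² + 129*b)
H(-92) + F = -92*(129 - 92) + 2484154 = -92*37 + 2484154 = -3404 + 2484154 = 2480750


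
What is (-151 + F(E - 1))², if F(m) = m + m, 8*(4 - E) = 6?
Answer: 85849/4 ≈ 21462.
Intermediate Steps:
E = 13/4 (E = 4 - ⅛*6 = 4 - ¾ = 13/4 ≈ 3.2500)
F(m) = 2*m
(-151 + F(E - 1))² = (-151 + 2*(13/4 - 1))² = (-151 + 2*(9/4))² = (-151 + 9/2)² = (-293/2)² = 85849/4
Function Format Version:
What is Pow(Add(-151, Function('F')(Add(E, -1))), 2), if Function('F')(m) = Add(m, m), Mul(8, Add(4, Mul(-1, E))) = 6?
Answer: Rational(85849, 4) ≈ 21462.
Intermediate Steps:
E = Rational(13, 4) (E = Add(4, Mul(Rational(-1, 8), 6)) = Add(4, Rational(-3, 4)) = Rational(13, 4) ≈ 3.2500)
Function('F')(m) = Mul(2, m)
Pow(Add(-151, Function('F')(Add(E, -1))), 2) = Pow(Add(-151, Mul(2, Add(Rational(13, 4), -1))), 2) = Pow(Add(-151, Mul(2, Rational(9, 4))), 2) = Pow(Add(-151, Rational(9, 2)), 2) = Pow(Rational(-293, 2), 2) = Rational(85849, 4)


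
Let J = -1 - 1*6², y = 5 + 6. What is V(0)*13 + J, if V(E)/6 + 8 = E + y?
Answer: 197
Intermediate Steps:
y = 11
J = -37 (J = -1 - 1*36 = -1 - 36 = -37)
V(E) = 18 + 6*E (V(E) = -48 + 6*(E + 11) = -48 + 6*(11 + E) = -48 + (66 + 6*E) = 18 + 6*E)
V(0)*13 + J = (18 + 6*0)*13 - 37 = (18 + 0)*13 - 37 = 18*13 - 37 = 234 - 37 = 197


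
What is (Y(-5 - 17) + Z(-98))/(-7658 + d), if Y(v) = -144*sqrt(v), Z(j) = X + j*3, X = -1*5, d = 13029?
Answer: -299/5371 - 144*I*sqrt(22)/5371 ≈ -0.055669 - 0.12575*I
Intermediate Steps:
X = -5
Z(j) = -5 + 3*j (Z(j) = -5 + j*3 = -5 + 3*j)
(Y(-5 - 17) + Z(-98))/(-7658 + d) = (-144*sqrt(-5 - 17) + (-5 + 3*(-98)))/(-7658 + 13029) = (-144*I*sqrt(22) + (-5 - 294))/5371 = (-144*I*sqrt(22) - 299)*(1/5371) = (-299 - 144*I*sqrt(22))*(1/5371) = -299/5371 - 144*I*sqrt(22)/5371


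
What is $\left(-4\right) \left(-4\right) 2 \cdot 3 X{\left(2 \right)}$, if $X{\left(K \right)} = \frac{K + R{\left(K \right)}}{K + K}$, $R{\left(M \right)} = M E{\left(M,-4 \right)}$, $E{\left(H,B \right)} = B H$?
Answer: $-336$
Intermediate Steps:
$R{\left(M \right)} = - 4 M^{2}$ ($R{\left(M \right)} = M \left(- 4 M\right) = - 4 M^{2}$)
$X{\left(K \right)} = \frac{K - 4 K^{2}}{2 K}$ ($X{\left(K \right)} = \frac{K - 4 K^{2}}{K + K} = \frac{K - 4 K^{2}}{2 K}$)
$\left(-4\right) \left(-4\right) 2 \cdot 3 X{\left(2 \right)} = \left(-4\right) \left(-4\right) 2 \cdot 3 \left(\frac{1}{2} - 4\right) = 16 \cdot 6 \left(\frac{1}{2} - 4\right) = 96 \left(- \frac{7}{2}\right) = -336$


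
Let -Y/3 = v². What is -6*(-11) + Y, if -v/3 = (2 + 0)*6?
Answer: -3822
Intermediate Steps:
v = -36 (v = -3*(2 + 0)*6 = -6*6 = -3*12 = -36)
Y = -3888 (Y = -3*(-36)² = -3*1296 = -3888)
-6*(-11) + Y = -6*(-11) - 3888 = 66 - 3888 = -3822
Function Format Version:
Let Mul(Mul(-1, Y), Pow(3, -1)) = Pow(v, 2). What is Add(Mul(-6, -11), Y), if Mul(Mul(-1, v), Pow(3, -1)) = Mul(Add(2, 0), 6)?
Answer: -3822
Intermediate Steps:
v = -36 (v = Mul(-3, Mul(Add(2, 0), 6)) = Mul(-3, Mul(2, 6)) = Mul(-3, 12) = -36)
Y = -3888 (Y = Mul(-3, Pow(-36, 2)) = Mul(-3, 1296) = -3888)
Add(Mul(-6, -11), Y) = Add(Mul(-6, -11), -3888) = Add(66, -3888) = -3822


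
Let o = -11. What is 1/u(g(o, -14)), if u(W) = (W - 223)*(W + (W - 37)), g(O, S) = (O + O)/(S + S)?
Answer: 49/385764 ≈ 0.00012702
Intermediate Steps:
g(O, S) = O/S (g(O, S) = (2*O)/((2*S)) = (2*O)*(1/(2*S)) = O/S)
u(W) = (-223 + W)*(-37 + 2*W) (u(W) = (-223 + W)*(W + (-37 + W)) = (-223 + W)*(-37 + 2*W))
1/u(g(o, -14)) = 1/(8251 - (-5313)/(-14) + 2*(-11/(-14))²) = 1/(8251 - (-5313)*(-1)/14 + 2*(-11*(-1/14))²) = 1/(8251 - 483*11/14 + 2*(11/14)²) = 1/(8251 - 759/2 + 2*(121/196)) = 1/(8251 - 759/2 + 121/98) = 1/(385764/49) = 49/385764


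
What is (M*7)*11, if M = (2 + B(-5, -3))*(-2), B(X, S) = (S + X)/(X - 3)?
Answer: -462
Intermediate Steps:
B(X, S) = (S + X)/(-3 + X)
M = -6 (M = (2 + (-3 - 5)/(-3 - 5))*(-2) = (2 - 8/(-8))*(-2) = (2 - ⅛*(-8))*(-2) = (2 + 1)*(-2) = 3*(-2) = -6)
(M*7)*11 = -6*7*11 = -42*11 = -462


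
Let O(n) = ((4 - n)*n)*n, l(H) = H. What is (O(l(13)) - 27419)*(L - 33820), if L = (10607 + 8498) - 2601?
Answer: 501125040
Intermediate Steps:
O(n) = n²*(4 - n) (O(n) = (n*(4 - n))*n = n²*(4 - n))
L = 16504 (L = 19105 - 2601 = 16504)
(O(l(13)) - 27419)*(L - 33820) = (13²*(4 - 1*13) - 27419)*(16504 - 33820) = (169*(4 - 13) - 27419)*(-17316) = (169*(-9) - 27419)*(-17316) = (-1521 - 27419)*(-17316) = -28940*(-17316) = 501125040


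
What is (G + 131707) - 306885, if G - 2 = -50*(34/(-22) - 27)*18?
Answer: -1644336/11 ≈ -1.4949e+5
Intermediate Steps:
G = 282622/11 (G = 2 - 50*(34/(-22) - 27)*18 = 2 - 50*(34*(-1/22) - 27)*18 = 2 - 50*(-17/11 - 27)*18 = 2 - 50*(-314/11)*18 = 2 + (15700/11)*18 = 2 + 282600/11 = 282622/11 ≈ 25693.)
(G + 131707) - 306885 = (282622/11 + 131707) - 306885 = 1731399/11 - 306885 = -1644336/11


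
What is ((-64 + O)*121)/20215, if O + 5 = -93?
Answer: -19602/20215 ≈ -0.96968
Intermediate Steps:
O = -98 (O = -5 - 93 = -98)
((-64 + O)*121)/20215 = ((-64 - 98)*121)/20215 = -162*121*(1/20215) = -19602*1/20215 = -19602/20215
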